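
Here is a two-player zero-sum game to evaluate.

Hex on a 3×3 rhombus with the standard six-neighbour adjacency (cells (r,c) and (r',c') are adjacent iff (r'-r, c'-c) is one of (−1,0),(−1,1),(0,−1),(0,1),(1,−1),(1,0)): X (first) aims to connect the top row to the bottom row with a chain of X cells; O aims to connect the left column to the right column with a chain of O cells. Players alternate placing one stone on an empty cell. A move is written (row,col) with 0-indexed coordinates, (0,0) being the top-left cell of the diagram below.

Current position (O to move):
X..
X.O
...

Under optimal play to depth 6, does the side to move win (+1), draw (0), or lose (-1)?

value(X../X.O/..., O) = +1

p1 O@[X../X.O/...]: (0,1)[XO./X.O/...]-1 (0,2)[X.O/X.O/...]-1 (1,1)[X../XOO/...]-1 (2,0)[X../X.O/O..]+1* (2,1)[X../X.O/.O.]-1 (2,2)[X../X.O/..O]-1
p2 X@[X../X.O/O..]: (0,1)[XX./X.O/O..]-1* (0,2)[X.X/X.O/O..]-1 (1,1)[X../XXO/O..]-1 (2,1)[X../X.O/OX.]-1 (2,2)[X../X.O/O.X]-1
p3 O@[XX./X.O/O..]: (0,2)[XXO/X.O/O..]+1* (1,1)[XX./XOO/O..]+1 (2,1)[XX./X.O/OO.]+1 (2,2)[XX./X.O/O.O]+1
p4 X@[XXO/X.O/O..]: (1,1)[XXO/XXO/O..]-1* (2,1)[XXO/X.O/OX.]-1 (2,2)[XXO/X.O/O.X]-1
p5 O@[XXO/XXO/O..]: (2,1)[XXO/XXO/OO.]+1* (2,2)[XXO/XXO/O.O]-1
p6 X@[XXO/XXO/OO.] terminal -1; root [X../X.O/...] d6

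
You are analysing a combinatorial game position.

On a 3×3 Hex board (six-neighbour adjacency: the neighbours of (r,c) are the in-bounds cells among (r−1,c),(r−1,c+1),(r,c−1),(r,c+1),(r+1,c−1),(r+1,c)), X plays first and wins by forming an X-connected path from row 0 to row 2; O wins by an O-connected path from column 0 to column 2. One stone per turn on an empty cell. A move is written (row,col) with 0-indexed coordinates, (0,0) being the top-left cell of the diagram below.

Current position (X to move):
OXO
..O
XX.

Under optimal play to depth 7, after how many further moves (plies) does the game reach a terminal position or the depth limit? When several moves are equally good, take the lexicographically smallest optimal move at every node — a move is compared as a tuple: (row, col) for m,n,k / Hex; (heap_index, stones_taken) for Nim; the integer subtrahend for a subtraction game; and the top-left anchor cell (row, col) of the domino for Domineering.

PV length from [OXO/..O/XX.]: 1 ply

[OXO/..O/XX.] X move#1: (1,0):+1/OXO/X.O/XX.*, (1,1):+1/OXO/.XO/XX., (2,2):+1/OXO/..O/XXX
[OXO/X.O/XX.] end (terminal -1, O#2); searched OXO/..O/XX. to 7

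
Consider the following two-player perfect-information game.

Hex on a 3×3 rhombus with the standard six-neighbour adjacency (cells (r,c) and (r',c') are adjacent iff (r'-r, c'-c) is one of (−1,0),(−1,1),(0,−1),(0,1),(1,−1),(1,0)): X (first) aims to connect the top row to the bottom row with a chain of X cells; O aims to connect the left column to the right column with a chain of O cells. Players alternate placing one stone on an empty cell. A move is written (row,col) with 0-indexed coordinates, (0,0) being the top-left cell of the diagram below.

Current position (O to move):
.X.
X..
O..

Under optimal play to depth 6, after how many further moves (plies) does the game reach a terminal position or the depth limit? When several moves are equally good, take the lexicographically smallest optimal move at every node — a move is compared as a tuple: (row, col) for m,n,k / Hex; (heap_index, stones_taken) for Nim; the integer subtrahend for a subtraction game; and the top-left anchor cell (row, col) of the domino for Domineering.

p1 O@[.X./X../O..]: (0,0)[OX./X../O..]-1 (0,2)[.XO/X../O..]+1* (1,1)[.X./XO./O..]+1 (1,2)[.X./X.O/O..]+1 (2,1)[.X./X../OO.]+1 (2,2)[.X./X../O.O]+1
p2 X@[.XO/X../O..]: (0,0)[XXO/X../O..]-1* (1,1)[.XO/XX./O..]-1 (1,2)[.XO/X.X/O..]-1 (2,1)[.XO/X../OX.]-1 (2,2)[.XO/X../O.X]-1
p3 O@[XXO/X../O..]: (1,1)[XXO/XO./O..]+1* (1,2)[XXO/X.O/O..]+1 (2,1)[XXO/X../OO.]+1 (2,2)[XXO/X../O.O]+1
p4 X@[XXO/XO./O..] terminal -1; root [.X./X../O..] d6

PV length from [.X./X../O..]: 3 plies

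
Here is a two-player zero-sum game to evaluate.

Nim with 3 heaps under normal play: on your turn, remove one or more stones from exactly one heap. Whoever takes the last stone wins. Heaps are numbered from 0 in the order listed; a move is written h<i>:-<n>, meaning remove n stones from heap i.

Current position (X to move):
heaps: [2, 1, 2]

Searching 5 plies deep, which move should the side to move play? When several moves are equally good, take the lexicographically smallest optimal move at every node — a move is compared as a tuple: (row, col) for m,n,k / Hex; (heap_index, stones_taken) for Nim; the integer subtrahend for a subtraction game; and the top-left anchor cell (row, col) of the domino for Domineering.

X's best at [(2,1,2)]: h1:-1

[(2,1,2)] X move#1: h0:-1:-1/(1,1,2), h0:-2:-1/(0,1,2), h1:-1:+1/(2,0,2)*, h2:-1:-1/(2,1,1), h2:-2:-1/(2,1,0)
[(2,0,2)] O move#2: h0:-1:-1/(1,0,2)*, h0:-2:-1/(0,0,2), h2:-1:-1/(2,0,1), h2:-2:-1/(2,0,0)
[(1,0,2)] X move#3: h0:-1:-1/(0,0,2), h2:-1:+1/(1,0,1)*, h2:-2:-1/(1,0,0)
[(1,0,1)] O move#4: h0:-1:-1/(0,0,1)*, h2:-1:-1/(1,0,0)
[(0,0,1)] X move#5: h2:-1:+1/(0,0,0)*
[(0,0,0)] end (terminal -1, O#6); searched (2,1,2) to 5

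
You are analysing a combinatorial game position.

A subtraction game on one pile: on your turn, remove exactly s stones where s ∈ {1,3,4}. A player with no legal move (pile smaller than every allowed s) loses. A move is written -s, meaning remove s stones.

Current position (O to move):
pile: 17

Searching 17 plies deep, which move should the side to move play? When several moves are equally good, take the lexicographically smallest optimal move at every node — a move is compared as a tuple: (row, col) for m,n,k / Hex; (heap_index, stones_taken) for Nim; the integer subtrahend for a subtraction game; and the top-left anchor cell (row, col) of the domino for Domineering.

[17] O move#1: -1:+1/16*, -3:+1/14, -4:-1/13
[16] X move#2: -1:-1/15*, -3:-1/13, -4:-1/12
[15] O move#3: -1:+1/14*, -3:-1/12, -4:-1/11
[14] X move#4: -1:-1/13*, -3:-1/11, -4:-1/10
[13] O move#5: -1:-1/12, -3:-1/10, -4:+1/9*
[9] X move#6: -1:-1/8*, -3:-1/6, -4:-1/5
[8] O move#7: -1:+1/7*, -3:-1/5, -4:-1/4
[7] X move#8: -1:-1/6*, -3:-1/4, -4:-1/3
[6] O move#9: -1:-1/5, -3:-1/3, -4:+1/2*
[2] X move#10: -1:-1/1*
[1] O move#11: -1:+1/0*
[0] end (terminal -1, X#12); searched 17 to 17

O's best at [17]: -1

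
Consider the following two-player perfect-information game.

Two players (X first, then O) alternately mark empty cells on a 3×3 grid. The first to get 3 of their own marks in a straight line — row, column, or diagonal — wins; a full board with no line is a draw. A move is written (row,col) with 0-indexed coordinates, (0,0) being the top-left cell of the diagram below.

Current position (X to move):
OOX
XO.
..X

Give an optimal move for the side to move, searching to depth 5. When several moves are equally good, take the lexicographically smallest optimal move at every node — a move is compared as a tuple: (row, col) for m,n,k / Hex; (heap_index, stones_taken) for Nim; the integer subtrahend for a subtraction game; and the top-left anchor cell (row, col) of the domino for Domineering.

X's best at [OOX/XO./..X]: (1,2)

ply 1, X at OOX/XO./..X | (1,2)=+1→OOX/XOX/..X*; (2,0)=-1→OOX/XO./X.X; (2,1)=+1→OOX/XO./.XX
ply 2: OOX/XOX/..X is terminal -1 (O); from OOX/XO./..X depth 5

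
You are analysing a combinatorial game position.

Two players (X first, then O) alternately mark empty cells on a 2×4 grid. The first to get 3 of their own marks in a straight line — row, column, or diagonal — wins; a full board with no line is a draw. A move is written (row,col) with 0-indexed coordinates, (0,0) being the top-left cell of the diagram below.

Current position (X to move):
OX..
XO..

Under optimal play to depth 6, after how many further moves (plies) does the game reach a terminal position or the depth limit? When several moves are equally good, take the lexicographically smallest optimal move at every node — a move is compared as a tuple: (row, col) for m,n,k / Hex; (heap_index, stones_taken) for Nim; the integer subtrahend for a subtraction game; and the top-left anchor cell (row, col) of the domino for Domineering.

PV length from [OX../XO..]: 4 plies

ply 1, X at OX../XO.. | (0,2)=+0→OXX./XO..*; (0,3)=+0→OX.X/XO..; (1,2)=+0→OX../XOX.; (1,3)=+0→OX../XO.X
ply 2, O at OXX./XO.. | (0,3)=+0→OXXO/XO..*; (1,2)=-1→OXX./XOO.; (1,3)=-1→OXX./XO.O
ply 3, X at OXXO/XO.. | (1,2)=+0→OXXO/XOX.*; (1,3)=+0→OXXO/XO.X
ply 4, O at OXXO/XOX. | (1,3)=+0→OXXO/XOXO*
ply 5: OXXO/XOXO is terminal +0 (X); from OX../XO.. depth 6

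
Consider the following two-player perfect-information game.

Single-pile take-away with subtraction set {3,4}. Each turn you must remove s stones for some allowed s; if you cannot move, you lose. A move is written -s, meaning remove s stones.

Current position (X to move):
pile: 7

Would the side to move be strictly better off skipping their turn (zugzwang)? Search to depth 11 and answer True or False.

zugzwang(7, X) = True

ply 1, X at 7 | -3=-1→4*; -4=-1→3
ply 2, O at 4 | -3=+1→1*; -4=+1→0
ply 3: 1 is terminal -1 (X); from 7 depth 11
if X skipped the turn, O would face:
~ ply 1, O at 7 | -3=-1→4*; -4=-1→3
~ ply 2, X at 4 | -3=+1→1*; -4=+1→0
~ ply 3: 1 is terminal -1 (O); from 7 depth 11
compare (X): move=-1 vs pass=+1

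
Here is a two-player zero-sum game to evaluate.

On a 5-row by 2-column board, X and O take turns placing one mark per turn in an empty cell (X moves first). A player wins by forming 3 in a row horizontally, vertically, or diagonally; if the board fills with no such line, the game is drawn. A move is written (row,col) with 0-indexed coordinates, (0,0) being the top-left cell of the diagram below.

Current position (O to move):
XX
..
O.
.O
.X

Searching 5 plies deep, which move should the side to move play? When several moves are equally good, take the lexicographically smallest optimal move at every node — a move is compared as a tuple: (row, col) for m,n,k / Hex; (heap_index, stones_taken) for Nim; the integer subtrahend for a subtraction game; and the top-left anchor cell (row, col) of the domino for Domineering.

ply 1, O at XX/../O./.O/.X | (1,0)=+0→XX/O./O./.O/.X; (1,1)=+1→XX/.O/O./.O/.X*; (2,1)=+1→XX/../OO/.O/.X; (3,0)=+1→XX/../O./OO/.X; (4,0)=+0→XX/../O./.O/OX
ply 2, X at XX/.O/O./.O/.X | (1,0)=-1→XX/XO/O./.O/.X*; (2,1)=-1→XX/.O/OX/.O/.X; (3,0)=-1→XX/.O/O./XO/.X; (4,0)=-1→XX/.O/O./.O/XX
ply 3, O at XX/XO/O./.O/.X | (2,1)=+1→XX/XO/OO/.O/.X*; (3,0)=+1→XX/XO/O./OO/.X; (4,0)=+1→XX/XO/O./.O/OX
ply 4: XX/XO/OO/.O/.X is terminal -1 (X); from XX/../O./.O/.X depth 5

O's best at [XX/../O./.O/.X]: (1,1)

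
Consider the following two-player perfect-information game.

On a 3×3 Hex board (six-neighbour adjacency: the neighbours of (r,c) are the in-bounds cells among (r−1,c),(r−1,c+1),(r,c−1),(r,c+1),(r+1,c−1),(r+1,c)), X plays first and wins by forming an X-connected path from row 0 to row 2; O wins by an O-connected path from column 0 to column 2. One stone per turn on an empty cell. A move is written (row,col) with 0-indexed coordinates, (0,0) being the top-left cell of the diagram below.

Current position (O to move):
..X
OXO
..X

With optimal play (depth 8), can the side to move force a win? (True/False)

O winning at [..X/OXO/..X]: False

p1 O@[..X/OXO/..X]: (0,0)[O.X/OXO/..X]-1* (0,1)[.OX/OXO/..X]-1 (2,0)[..X/OXO/O.X]-1 (2,1)[..X/OXO/.OX]-1
p2 X@[O.X/OXO/..X]: (0,1)[OXX/OXO/..X]+1* (2,0)[O.X/OXO/X.X]+1 (2,1)[O.X/OXO/.XX]+1
p3 O@[OXX/OXO/..X]: (2,0)[OXX/OXO/O.X]-1* (2,1)[OXX/OXO/.OX]-1
p4 X@[OXX/OXO/O.X]: (2,1)[OXX/OXO/OXX]+1*
p5 O@[OXX/OXO/OXX] terminal -1; root [..X/OXO/..X] d8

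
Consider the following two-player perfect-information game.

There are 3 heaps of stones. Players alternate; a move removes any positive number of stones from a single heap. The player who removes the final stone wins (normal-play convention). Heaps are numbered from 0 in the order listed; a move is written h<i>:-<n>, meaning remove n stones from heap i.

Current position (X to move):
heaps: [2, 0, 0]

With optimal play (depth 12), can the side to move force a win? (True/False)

p1 X@[(2,0,0)]: h0:-1[(1,0,0)]-1 h0:-2[(0,0,0)]+1*
p2 O@[(0,0,0)] terminal -1; root [(2,0,0)] d12

X winning at [(2,0,0)]: True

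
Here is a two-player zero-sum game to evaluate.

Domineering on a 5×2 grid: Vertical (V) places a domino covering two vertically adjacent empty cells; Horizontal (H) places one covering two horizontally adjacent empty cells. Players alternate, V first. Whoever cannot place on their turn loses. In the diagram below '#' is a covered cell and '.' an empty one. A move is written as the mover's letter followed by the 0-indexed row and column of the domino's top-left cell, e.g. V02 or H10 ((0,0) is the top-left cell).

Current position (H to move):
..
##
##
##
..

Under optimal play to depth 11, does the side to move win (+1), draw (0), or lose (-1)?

[../##/##/##/..] H move#1: H00:+1/##/##/##/##/..*, H40:+1/../##/##/##/##
[##/##/##/##/..] end (terminal -1, V#2); searched ../##/##/##/.. to 11

value(../##/##/##/.., H) = +1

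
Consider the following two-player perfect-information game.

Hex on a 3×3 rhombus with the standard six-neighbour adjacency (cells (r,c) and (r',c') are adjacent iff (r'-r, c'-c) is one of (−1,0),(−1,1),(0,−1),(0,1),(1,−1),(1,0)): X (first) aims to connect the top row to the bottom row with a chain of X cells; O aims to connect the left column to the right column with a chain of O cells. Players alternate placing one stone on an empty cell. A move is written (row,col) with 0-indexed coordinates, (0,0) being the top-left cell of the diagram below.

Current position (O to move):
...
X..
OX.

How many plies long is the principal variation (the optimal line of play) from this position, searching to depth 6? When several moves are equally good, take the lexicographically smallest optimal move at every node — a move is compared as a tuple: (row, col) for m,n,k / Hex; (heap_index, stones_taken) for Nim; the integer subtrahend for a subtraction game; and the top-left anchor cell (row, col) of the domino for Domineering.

p1 O@[.../X../OX.]: (0,0)[O../X../OX.]-1 (0,1)[.O./X../OX.]-1 (0,2)[..O/X../OX.]-1 (1,1)[.../XO./OX.]+1* (1,2)[.../X.O/OX.]-1 (2,2)[.../X../OXO]-1
p2 X@[.../XO./OX.]: (0,0)[X../XO./OX.]-1* (0,1)[.X./XO./OX.]-1 (0,2)[..X/XO./OX.]-1 (1,2)[.../XOX/OX.]-1 (2,2)[.../XO./OXX]-1
p3 O@[X../XO./OX.]: (0,1)[XO./XO./OX.]+1* (0,2)[X.O/XO./OX.]+1 (1,2)[X../XOO/OX.]+1 (2,2)[X../XO./OXO]+1
p4 X@[XO./XO./OX.]: (0,2)[XOX/XO./OX.]-1* (1,2)[XO./XOX/OX.]-1 (2,2)[XO./XO./OXX]-1
p5 O@[XOX/XO./OX.]: (1,2)[XOX/XOO/OX.]+1* (2,2)[XOX/XO./OXO]-1
p6 X@[XOX/XOO/OX.] terminal -1; root [.../X../OX.] d6

PV length from [.../X../OX.]: 5 plies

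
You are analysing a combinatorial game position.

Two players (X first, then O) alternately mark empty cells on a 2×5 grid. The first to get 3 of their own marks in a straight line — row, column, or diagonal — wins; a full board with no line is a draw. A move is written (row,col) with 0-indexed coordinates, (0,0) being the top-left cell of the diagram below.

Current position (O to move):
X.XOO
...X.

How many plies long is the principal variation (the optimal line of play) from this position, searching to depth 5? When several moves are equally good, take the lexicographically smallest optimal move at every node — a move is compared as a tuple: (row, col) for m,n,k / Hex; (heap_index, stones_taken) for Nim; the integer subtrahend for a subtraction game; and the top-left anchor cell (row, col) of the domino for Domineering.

PV length from [X.XOO/...X.]: 4 plies

[X.XOO/...X.] O move#1: (0,1):-1/XOXOO/...X.*, (1,0):-1/X.XOO/O..X., (1,1):-1/X.XOO/.O.X., (1,2):-1/X.XOO/..OX., (1,4):-1/X.XOO/...XO
[XOXOO/...X.] X move#2: (1,0):+0/XOXOO/X..X., (1,1):+0/XOXOO/.X.X., (1,2):+1/XOXOO/..XX.*, (1,4):+0/XOXOO/...XX
[XOXOO/..XX.] O move#3: (1,0):-1/XOXOO/O.XX.*, (1,1):-1/XOXOO/.OXX., (1,4):-1/XOXOO/..XXO
[XOXOO/O.XX.] X move#4: (1,1):+1/XOXOO/OXXX.*, (1,4):+1/XOXOO/O.XXX
[XOXOO/OXXX.] end (terminal -1, O#5); searched X.XOO/...X. to 5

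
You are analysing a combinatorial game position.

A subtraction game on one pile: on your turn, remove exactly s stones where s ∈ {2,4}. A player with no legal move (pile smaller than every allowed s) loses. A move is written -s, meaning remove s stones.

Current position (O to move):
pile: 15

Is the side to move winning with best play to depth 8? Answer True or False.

O winning at [15]: True

ply 1, O at 15 | -2=+1→13*; -4=-1→11
ply 2, X at 13 | -2=-1→11*; -4=-1→9
ply 3, O at 11 | -2=-1→9; -4=+1→7*
ply 4, X at 7 | -2=-1→5*; -4=-1→3
ply 5, O at 5 | -2=-1→3; -4=+1→1*
ply 6: 1 is terminal -1 (X); from 15 depth 8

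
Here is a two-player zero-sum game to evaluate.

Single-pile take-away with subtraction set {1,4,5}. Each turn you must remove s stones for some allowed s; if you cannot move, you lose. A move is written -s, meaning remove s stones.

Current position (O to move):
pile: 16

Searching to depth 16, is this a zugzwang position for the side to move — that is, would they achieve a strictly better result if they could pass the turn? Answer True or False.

[16] O move#1: -1:-1/15*, -4:-1/12, -5:-1/11
[15] X move#2: -1:-1/14, -4:-1/11, -5:+1/10*
[10] O move#3: -1:-1/9*, -4:-1/6, -5:-1/5
[9] X move#4: -1:+1/8*, -4:-1/5, -5:-1/4
[8] O move#5: -1:-1/7*, -4:-1/4, -5:-1/3
[7] X move#6: -1:-1/6, -4:-1/3, -5:+1/2*
[2] O move#7: -1:-1/1*
[1] X move#8: -1:+1/0*
[0] end (terminal -1, O#9); searched 16 to 16
if O skipped the turn, X would face:
~ [16] X move#1: -1:-1/15*, -4:-1/12, -5:-1/11
~ [15] O move#2: -1:-1/14, -4:-1/11, -5:+1/10*
~ [10] X move#3: -1:-1/9*, -4:-1/6, -5:-1/5
~ [9] O move#4: -1:+1/8*, -4:-1/5, -5:-1/4
~ [8] X move#5: -1:-1/7*, -4:-1/4, -5:-1/3
~ [7] O move#6: -1:-1/6, -4:-1/3, -5:+1/2*
~ [2] X move#7: -1:-1/1*
~ [1] O move#8: -1:+1/0*
~ [0] end (terminal -1, X#9); searched 16 to 16
compare (O): move=-1 vs pass=+1

zugzwang(16, O) = True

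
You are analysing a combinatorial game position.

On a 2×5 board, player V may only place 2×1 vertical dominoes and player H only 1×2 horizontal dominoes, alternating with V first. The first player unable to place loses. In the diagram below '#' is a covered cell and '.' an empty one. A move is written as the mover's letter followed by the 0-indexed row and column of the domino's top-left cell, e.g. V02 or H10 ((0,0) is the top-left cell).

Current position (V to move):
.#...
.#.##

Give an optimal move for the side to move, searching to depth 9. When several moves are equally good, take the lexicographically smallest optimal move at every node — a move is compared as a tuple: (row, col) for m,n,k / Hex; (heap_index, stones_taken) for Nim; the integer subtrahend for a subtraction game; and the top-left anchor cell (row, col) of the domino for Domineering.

p1 V@[.#.../.#.##]: V00[##.../##.##]-1 V02[.##../.####]+1*
p2 H@[.##../.####]: H03[.####/.####]-1*
p3 V@[.####/.####]: V00[#####/#####]+1*
p4 H@[#####/#####] terminal -1; root [.#.../.#.##] d9

V's best at [.#.../.#.##]: V02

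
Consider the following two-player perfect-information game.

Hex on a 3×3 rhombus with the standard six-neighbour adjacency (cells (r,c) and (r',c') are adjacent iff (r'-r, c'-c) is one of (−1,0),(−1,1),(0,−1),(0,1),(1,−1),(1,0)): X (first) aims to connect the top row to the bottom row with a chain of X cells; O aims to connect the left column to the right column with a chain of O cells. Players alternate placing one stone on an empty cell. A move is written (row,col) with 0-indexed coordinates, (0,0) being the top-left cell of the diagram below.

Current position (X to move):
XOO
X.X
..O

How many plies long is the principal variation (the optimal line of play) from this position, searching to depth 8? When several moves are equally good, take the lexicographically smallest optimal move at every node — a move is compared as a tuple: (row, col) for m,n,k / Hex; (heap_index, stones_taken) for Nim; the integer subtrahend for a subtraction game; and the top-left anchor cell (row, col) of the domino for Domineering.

PV length from [XOO/X.X/..O]: 3 plies

p1 X@[XOO/X.X/..O]: (1,1)[XOO/XXX/..O]+1* (2,0)[XOO/X.X/X.O]+1 (2,1)[XOO/X.X/.XO]+1
p2 O@[XOO/XXX/..O]: (2,0)[XOO/XXX/O.O]-1* (2,1)[XOO/XXX/.OO]-1
p3 X@[XOO/XXX/O.O]: (2,1)[XOO/XXX/OXO]+1*
p4 O@[XOO/XXX/OXO] terminal -1; root [XOO/X.X/..O] d8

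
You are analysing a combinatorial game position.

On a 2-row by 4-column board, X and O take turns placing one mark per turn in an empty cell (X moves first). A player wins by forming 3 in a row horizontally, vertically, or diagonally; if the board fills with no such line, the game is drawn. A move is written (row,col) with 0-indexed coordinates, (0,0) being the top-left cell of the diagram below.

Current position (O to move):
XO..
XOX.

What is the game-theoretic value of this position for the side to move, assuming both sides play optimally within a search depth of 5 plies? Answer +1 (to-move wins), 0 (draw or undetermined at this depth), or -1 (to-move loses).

value(XO../XOX., O) = 0

ply 1, O at XO../XOX. | (0,2)=+0→XOO./XOX.*; (0,3)=+0→XO.O/XOX.; (1,3)=+0→XO../XOXO
ply 2, X at XOO./XOX. | (0,3)=+0→XOOX/XOX.*; (1,3)=-1→XOO./XOXX
ply 3, O at XOOX/XOX. | (1,3)=+0→XOOX/XOXO*
ply 4: XOOX/XOXO is terminal +0 (X); from XO../XOX. depth 5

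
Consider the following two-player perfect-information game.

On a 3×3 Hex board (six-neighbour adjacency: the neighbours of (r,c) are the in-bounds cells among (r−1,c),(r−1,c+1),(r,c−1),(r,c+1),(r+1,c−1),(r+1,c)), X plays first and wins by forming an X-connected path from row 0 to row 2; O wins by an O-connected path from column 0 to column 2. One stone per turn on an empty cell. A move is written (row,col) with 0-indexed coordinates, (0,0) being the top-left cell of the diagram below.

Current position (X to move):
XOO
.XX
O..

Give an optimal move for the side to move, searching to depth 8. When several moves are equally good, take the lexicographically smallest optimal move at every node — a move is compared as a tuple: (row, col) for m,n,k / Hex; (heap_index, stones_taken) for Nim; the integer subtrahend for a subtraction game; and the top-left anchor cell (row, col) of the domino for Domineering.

p1 X@[XOO/.XX/O..]: (1,0)[XOO/XXX/O..]+1* (2,1)[XOO/.XX/OX.]-1 (2,2)[XOO/.XX/O.X]-1
p2 O@[XOO/XXX/O..]: (2,1)[XOO/XXX/OO.]-1* (2,2)[XOO/XXX/O.O]-1
p3 X@[XOO/XXX/OO.]: (2,2)[XOO/XXX/OOX]+1*
p4 O@[XOO/XXX/OOX] terminal -1; root [XOO/.XX/O..] d8

X's best at [XOO/.XX/O..]: (1,0)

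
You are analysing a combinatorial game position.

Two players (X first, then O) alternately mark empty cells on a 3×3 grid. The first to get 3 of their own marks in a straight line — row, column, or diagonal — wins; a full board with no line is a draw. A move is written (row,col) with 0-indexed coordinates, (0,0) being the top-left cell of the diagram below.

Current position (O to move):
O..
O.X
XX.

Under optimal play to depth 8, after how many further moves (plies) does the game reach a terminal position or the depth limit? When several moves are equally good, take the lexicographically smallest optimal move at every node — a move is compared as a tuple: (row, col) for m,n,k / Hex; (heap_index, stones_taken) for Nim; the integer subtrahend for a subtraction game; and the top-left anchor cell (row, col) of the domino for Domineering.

ply 1, O at O../O.X/XX. | (0,1)=-1→OO./O.X/XX.*; (0,2)=-1→O.O/O.X/XX.; (1,1)=-1→O../OOX/XX.; (2,2)=-1→O../O.X/XXO
ply 2, X at OO./O.X/XX. | (0,2)=+1→OOX/O.X/XX.*; (1,1)=-1→OO./OXX/XX.; (2,2)=+1→OO./O.X/XXX
ply 3, O at OOX/O.X/XX. | (1,1)=-1→OOX/OOX/XX.*; (2,2)=-1→OOX/O.X/XXO
ply 4, X at OOX/OOX/XX. | (2,2)=+1→OOX/OOX/XXX*
ply 5: OOX/OOX/XXX is terminal -1 (O); from O../O.X/XX. depth 8

PV length from [O../O.X/XX.]: 4 plies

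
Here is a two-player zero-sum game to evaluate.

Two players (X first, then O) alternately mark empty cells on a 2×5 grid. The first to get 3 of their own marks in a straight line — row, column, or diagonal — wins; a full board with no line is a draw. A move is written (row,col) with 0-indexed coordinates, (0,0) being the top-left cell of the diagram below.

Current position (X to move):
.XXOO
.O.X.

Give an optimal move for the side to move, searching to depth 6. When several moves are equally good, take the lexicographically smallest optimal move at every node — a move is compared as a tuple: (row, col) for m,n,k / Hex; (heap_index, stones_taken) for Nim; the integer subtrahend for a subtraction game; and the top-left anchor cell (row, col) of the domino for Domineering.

X's best at [.XXOO/.O.X.]: (0,0)

p1 X@[.XXOO/.O.X.]: (0,0)[XXXOO/.O.X.]+1* (1,0)[.XXOO/XO.X.]+0 (1,2)[.XXOO/.OXX.]+1 (1,4)[.XXOO/.O.XX]+1
p2 O@[XXXOO/.O.X.] terminal -1; root [.XXOO/.O.X.] d6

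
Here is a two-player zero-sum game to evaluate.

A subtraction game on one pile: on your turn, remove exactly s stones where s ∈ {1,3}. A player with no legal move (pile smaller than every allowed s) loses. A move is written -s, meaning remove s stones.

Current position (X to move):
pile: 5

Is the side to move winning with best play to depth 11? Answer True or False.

X winning at [5]: True

p1 X@[5]: -1[4]+1* -3[2]+1
p2 O@[4]: -1[3]-1* -3[1]-1
p3 X@[3]: -1[2]+1* -3[0]+1
p4 O@[2]: -1[1]-1*
p5 X@[1]: -1[0]+1*
p6 O@[0] terminal -1; root [5] d11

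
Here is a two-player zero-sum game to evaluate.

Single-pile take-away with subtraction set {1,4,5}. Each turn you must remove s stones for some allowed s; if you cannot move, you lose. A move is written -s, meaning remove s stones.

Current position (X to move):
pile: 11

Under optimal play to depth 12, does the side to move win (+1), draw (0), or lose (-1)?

ply 1, X at 11 | -1=+1→10*; -4=-1→7; -5=-1→6
ply 2, O at 10 | -1=-1→9*; -4=-1→6; -5=-1→5
ply 3, X at 9 | -1=+1→8*; -4=-1→5; -5=-1→4
ply 4, O at 8 | -1=-1→7*; -4=-1→4; -5=-1→3
ply 5, X at 7 | -1=-1→6; -4=-1→3; -5=+1→2*
ply 6, O at 2 | -1=-1→1*
ply 7, X at 1 | -1=+1→0*
ply 8: 0 is terminal -1 (O); from 11 depth 12

value(11, X) = +1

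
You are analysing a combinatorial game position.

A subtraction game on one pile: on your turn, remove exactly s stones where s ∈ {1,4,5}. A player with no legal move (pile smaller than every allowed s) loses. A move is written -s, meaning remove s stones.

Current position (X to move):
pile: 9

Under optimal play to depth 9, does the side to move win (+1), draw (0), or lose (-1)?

[9] X move#1: -1:+1/8*, -4:-1/5, -5:-1/4
[8] O move#2: -1:-1/7*, -4:-1/4, -5:-1/3
[7] X move#3: -1:-1/6, -4:-1/3, -5:+1/2*
[2] O move#4: -1:-1/1*
[1] X move#5: -1:+1/0*
[0] end (terminal -1, O#6); searched 9 to 9

value(9, X) = +1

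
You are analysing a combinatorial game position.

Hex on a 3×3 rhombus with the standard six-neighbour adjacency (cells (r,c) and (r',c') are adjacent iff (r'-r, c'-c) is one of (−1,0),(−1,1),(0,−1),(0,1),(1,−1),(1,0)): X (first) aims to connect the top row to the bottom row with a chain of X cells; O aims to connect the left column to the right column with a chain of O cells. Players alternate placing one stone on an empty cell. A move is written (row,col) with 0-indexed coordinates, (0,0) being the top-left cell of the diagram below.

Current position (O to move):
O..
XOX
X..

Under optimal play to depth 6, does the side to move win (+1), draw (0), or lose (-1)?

p1 O@[O../XOX/X..]: (0,1)[OO./XOX/X..]-1* (0,2)[O.O/XOX/X..]-1 (2,1)[O../XOX/XO.]-1 (2,2)[O../XOX/X.O]-1
p2 X@[OO./XOX/X..]: (0,2)[OOX/XOX/X..]+1* (2,1)[OO./XOX/XX.]-1 (2,2)[OO./XOX/X.X]-1
p3 O@[OOX/XOX/X..]: (2,1)[OOX/XOX/XO.]-1* (2,2)[OOX/XOX/X.O]-1
p4 X@[OOX/XOX/XO.]: (2,2)[OOX/XOX/XOX]+1*
p5 O@[OOX/XOX/XOX] terminal -1; root [O../XOX/X..] d6

value(O../XOX/X.., O) = -1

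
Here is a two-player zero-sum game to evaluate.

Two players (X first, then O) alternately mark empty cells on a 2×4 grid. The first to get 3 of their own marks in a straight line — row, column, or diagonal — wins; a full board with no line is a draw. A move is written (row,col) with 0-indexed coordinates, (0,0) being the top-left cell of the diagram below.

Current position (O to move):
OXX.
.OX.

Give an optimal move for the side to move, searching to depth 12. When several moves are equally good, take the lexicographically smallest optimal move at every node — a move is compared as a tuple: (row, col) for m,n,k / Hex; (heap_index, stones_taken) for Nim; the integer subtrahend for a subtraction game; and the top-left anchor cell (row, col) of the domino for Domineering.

[OXX./.OX.] O move#1: (0,3):+0/OXXO/.OX.*, (1,0):-1/OXX./OOX., (1,3):-1/OXX./.OXO
[OXXO/.OX.] X move#2: (1,0):+0/OXXO/XOX.*, (1,3):+0/OXXO/.OXX
[OXXO/XOX.] O move#3: (1,3):+0/OXXO/XOXO*
[OXXO/XOXO] end (terminal +0, X#4); searched OXX./.OX. to 12

O's best at [OXX./.OX.]: (0,3)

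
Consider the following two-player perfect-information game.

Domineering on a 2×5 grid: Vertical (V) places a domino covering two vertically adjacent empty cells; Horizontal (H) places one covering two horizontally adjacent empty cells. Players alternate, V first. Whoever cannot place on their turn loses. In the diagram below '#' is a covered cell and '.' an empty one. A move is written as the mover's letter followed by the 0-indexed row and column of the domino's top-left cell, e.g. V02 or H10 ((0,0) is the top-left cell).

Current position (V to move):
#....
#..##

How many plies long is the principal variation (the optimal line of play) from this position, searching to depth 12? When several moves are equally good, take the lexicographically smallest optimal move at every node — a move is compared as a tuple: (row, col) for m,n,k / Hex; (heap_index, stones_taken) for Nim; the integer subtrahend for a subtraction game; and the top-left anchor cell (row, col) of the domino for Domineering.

[#..../#..##] V move#1: V01:-1/##.../##.##, V02:+1/#.#../#.###*
[#.#../#.###] H move#2: H03:-1/#.###/#.###*
[#.###/#.###] V move#3: V01:+1/#####/#####*
[#####/#####] end (terminal -1, H#4); searched #..../#..## to 12

PV length from [#..../#..##]: 3 plies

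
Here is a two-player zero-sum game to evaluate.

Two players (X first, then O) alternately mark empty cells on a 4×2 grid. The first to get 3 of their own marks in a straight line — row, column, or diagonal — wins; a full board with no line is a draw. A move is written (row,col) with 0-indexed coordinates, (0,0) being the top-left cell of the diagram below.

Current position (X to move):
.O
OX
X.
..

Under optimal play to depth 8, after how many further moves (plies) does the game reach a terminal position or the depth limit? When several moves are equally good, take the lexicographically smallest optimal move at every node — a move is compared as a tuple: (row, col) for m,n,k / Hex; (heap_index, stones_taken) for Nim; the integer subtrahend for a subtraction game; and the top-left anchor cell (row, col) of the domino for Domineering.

PV length from [.O/OX/X./..]: 4 plies

[.O/OX/X./..] X move#1: (0,0):+0/XO/OX/X./..*, (2,1):+0/.O/OX/XX/.., (3,0):+0/.O/OX/X./X., (3,1):+0/.O/OX/X./.X
[XO/OX/X./..] O move#2: (2,1):+0/XO/OX/XO/..*, (3,0):+0/XO/OX/X./O., (3,1):+0/XO/OX/X./.O
[XO/OX/XO/..] X move#3: (3,0):+0/XO/OX/XO/X.*, (3,1):+0/XO/OX/XO/.X
[XO/OX/XO/X.] O move#4: (3,1):+0/XO/OX/XO/XO*
[XO/OX/XO/XO] end (terminal +0, X#5); searched .O/OX/X./.. to 8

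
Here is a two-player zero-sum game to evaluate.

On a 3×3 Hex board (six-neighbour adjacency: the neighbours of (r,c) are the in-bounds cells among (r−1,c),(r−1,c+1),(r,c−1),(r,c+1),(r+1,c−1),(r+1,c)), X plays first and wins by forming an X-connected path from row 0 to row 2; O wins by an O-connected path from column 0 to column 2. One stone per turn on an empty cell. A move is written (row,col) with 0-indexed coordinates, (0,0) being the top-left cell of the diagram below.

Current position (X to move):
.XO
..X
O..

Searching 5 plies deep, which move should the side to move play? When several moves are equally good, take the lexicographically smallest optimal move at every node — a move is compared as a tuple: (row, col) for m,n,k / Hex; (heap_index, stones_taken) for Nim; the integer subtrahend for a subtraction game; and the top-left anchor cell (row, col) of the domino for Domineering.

[.XO/..X/O..] X move#1: (0,0):-1/XXO/..X/O.., (1,0):-1/.XO/X.X/O.., (1,1):+1/.XO/.XX/O..*, (2,1):-1/.XO/..X/OX., (2,2):-1/.XO/..X/O.X
[.XO/.XX/O..] O move#2: (0,0):-1/OXO/.XX/O..*, (1,0):-1/.XO/OXX/O.., (2,1):-1/.XO/.XX/OO., (2,2):-1/.XO/.XX/O.O
[OXO/.XX/O..] X move#3: (1,0):+1/OXO/XXX/O..*, (2,1):+1/OXO/.XX/OX., (2,2):+1/OXO/.XX/O.X
[OXO/XXX/O..] O move#4: (2,1):-1/OXO/XXX/OO.*, (2,2):-1/OXO/XXX/O.O
[OXO/XXX/OO.] X move#5: (2,2):+1/OXO/XXX/OOX*
[OXO/XXX/OOX] end (terminal -1, O#6); searched .XO/..X/O.. to 5

X's best at [.XO/..X/O..]: (1,1)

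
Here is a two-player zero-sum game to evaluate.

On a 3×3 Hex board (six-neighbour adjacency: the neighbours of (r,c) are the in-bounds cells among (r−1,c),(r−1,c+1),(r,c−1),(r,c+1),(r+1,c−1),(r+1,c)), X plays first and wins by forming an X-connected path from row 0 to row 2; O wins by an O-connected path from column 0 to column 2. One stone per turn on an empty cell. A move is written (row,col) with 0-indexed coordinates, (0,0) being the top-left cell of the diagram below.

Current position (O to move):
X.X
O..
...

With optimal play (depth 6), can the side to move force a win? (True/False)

ply 1, O at X.X/O../... | (0,1)=-1→XOX/O../...; (1,1)=-1→X.X/OO./...; (1,2)=-1→X.X/O.O/...; (2,0)=-1→X.X/O../O..; (2,1)=+1→X.X/O../.O.*; (2,2)=-1→X.X/O../..O
ply 2, X at X.X/O../.O. | (0,1)=-1→XXX/O../.O.*; (1,1)=-1→X.X/OX./.O.; (1,2)=-1→X.X/O.X/.O.; (2,0)=-1→X.X/O../XO.; (2,2)=-1→X.X/O../.OX
ply 3, O at XXX/O../.O. | (1,1)=+1→XXX/OO./.O.*; (1,2)=+1→XXX/O.O/.O.; (2,0)=+1→XXX/O../OO.; (2,2)=+1→XXX/O../.OO
ply 4, X at XXX/OO./.O. | (1,2)=-1→XXX/OOX/.O.*; (2,0)=-1→XXX/OO./XO.; (2,2)=-1→XXX/OO./.OX
ply 5, O at XXX/OOX/.O. | (2,0)=-1→XXX/OOX/OO.; (2,2)=+1→XXX/OOX/.OO*
ply 6: XXX/OOX/.OO is terminal -1 (X); from X.X/O../... depth 6

O winning at [X.X/O../...]: True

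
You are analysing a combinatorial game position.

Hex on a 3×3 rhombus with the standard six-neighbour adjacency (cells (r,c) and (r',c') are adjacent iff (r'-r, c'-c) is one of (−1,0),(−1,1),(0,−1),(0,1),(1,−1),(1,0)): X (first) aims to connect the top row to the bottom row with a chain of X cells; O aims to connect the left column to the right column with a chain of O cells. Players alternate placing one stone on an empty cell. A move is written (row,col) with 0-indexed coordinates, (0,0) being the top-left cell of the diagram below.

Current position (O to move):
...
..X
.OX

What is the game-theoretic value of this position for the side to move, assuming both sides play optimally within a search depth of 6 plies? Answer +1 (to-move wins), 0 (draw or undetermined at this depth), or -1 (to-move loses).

ply 1, O at .../..X/.OX | (0,0)=-1→O../..X/.OX*; (0,1)=-1→.O./..X/.OX; (0,2)=-1→..O/..X/.OX; (1,0)=-1→.../O.X/.OX; (1,1)=-1→.../.OX/.OX; (2,0)=-1→.../..X/OOX
ply 2, X at O../..X/.OX | (0,1)=+1→OX./..X/.OX*; (0,2)=+1→O.X/..X/.OX; (1,0)=+1→O../X.X/.OX; (1,1)=+1→O../.XX/.OX; (2,0)=+1→O../..X/XOX
ply 3, O at OX./..X/.OX | (0,2)=-1→OXO/..X/.OX*; (1,0)=-1→OX./O.X/.OX; (1,1)=-1→OX./.OX/.OX; (2,0)=-1→OX./..X/OOX
ply 4, X at OXO/..X/.OX | (1,0)=+1→OXO/X.X/.OX*; (1,1)=+1→OXO/.XX/.OX; (2,0)=+1→OXO/..X/XOX
ply 5, O at OXO/X.X/.OX | (1,1)=-1→OXO/XOX/.OX*; (2,0)=-1→OXO/X.X/OOX
ply 6, X at OXO/XOX/.OX | (2,0)=+1→OXO/XOX/XOX*
ply 7: OXO/XOX/XOX is terminal -1 (O); from .../..X/.OX depth 6

value(.../..X/.OX, O) = -1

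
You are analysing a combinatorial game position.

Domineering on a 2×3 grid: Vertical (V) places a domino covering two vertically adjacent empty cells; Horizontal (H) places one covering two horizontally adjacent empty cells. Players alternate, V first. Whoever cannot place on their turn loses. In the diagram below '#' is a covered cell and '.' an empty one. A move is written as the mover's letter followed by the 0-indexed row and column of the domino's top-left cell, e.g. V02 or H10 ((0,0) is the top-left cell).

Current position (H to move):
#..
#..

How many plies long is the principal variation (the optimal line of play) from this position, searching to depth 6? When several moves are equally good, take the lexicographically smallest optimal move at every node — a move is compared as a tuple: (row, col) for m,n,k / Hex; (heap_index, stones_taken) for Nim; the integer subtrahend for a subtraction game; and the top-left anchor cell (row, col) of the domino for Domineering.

PV length from [#../#..]: 1 ply

[#../#..] H move#1: H01:+1/###/#..*, H11:+1/#../###
[###/#..] end (terminal -1, V#2); searched #../#.. to 6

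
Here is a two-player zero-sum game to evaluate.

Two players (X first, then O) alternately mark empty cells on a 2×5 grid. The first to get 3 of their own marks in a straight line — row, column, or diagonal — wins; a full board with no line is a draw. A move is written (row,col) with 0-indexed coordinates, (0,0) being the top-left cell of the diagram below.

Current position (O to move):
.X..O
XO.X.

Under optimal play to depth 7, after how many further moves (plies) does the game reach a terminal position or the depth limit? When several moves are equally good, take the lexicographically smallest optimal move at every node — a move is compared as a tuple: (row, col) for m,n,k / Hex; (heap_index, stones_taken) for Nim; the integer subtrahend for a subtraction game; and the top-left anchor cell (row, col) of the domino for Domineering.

PV length from [.X..O/XO.X.]: 5 plies

ply 1, O at .X..O/XO.X. | (0,0)=+0→OX..O/XO.X.*; (0,2)=+0→.XO.O/XO.X.; (0,3)=+0→.X.OO/XO.X.; (1,2)=-1→.X..O/XOOX.; (1,4)=-1→.X..O/XO.XO
ply 2, X at OX..O/XO.X. | (0,2)=+0→OXX.O/XO.X.*; (0,3)=+0→OX.XO/XO.X.; (1,2)=+0→OX..O/XOXX.; (1,4)=+0→OX..O/XO.XX
ply 3, O at OXX.O/XO.X. | (0,3)=+0→OXXOO/XO.X.*; (1,2)=-1→OXX.O/XOOX.; (1,4)=-1→OXX.O/XO.XO
ply 4, X at OXXOO/XO.X. | (1,2)=+0→OXXOO/XOXX.*; (1,4)=+0→OXXOO/XO.XX
ply 5, O at OXXOO/XOXX. | (1,4)=+0→OXXOO/XOXXO*
ply 6: OXXOO/XOXXO is terminal +0 (X); from .X..O/XO.X. depth 7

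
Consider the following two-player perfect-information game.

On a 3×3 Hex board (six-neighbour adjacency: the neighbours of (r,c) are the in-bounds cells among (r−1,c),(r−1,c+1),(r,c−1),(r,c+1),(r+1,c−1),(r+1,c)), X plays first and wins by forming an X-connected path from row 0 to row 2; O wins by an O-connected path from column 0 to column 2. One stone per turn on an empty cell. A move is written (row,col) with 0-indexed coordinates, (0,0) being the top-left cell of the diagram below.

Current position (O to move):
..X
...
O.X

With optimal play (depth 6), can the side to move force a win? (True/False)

O winning at [..X/.../O.X]: True

p1 O@[..X/.../O.X]: (0,0)[O.X/.../O.X]-1 (0,1)[.OX/.../O.X]-1 (1,0)[..X/O../O.X]-1 (1,1)[..X/.O./O.X]-1 (1,2)[..X/..O/O.X]+1* (2,1)[..X/.../OOX]-1
p2 X@[..X/..O/O.X]: (0,0)[X.X/..O/O.X]-1* (0,1)[.XX/..O/O.X]-1 (1,0)[..X/X.O/O.X]-1 (1,1)[..X/.XO/O.X]-1 (2,1)[..X/..O/OXX]-1
p3 O@[X.X/..O/O.X]: (0,1)[XOX/..O/O.X]+1* (1,0)[X.X/O.O/O.X]+1 (1,1)[X.X/.OO/O.X]+1 (2,1)[X.X/..O/OOX]+1
p4 X@[XOX/..O/O.X]: (1,0)[XOX/X.O/O.X]-1* (1,1)[XOX/.XO/O.X]-1 (2,1)[XOX/..O/OXX]-1
p5 O@[XOX/X.O/O.X]: (1,1)[XOX/XOO/O.X]+1* (2,1)[XOX/X.O/OOX]+1
p6 X@[XOX/XOO/O.X] terminal -1; root [..X/.../O.X] d6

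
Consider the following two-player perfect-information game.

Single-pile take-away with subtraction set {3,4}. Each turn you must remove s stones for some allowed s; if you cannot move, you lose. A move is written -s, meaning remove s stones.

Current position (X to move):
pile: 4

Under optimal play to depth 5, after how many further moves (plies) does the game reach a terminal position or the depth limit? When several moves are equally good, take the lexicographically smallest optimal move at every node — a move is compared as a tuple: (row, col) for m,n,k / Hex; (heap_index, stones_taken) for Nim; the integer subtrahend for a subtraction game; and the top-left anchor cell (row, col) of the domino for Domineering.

ply 1, X at 4 | -3=+1→1*; -4=+1→0
ply 2: 1 is terminal -1 (O); from 4 depth 5

PV length from [4]: 1 ply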